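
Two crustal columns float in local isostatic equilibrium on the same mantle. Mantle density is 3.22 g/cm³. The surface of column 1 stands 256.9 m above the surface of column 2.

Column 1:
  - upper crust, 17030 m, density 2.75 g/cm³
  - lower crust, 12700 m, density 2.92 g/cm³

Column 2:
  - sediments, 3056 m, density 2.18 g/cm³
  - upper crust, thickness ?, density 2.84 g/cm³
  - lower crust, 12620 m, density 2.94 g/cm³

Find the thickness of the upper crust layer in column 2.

Take the compensation level at the base of the deeper column (depth z_c below the surface of column 1) and equate Σ ρ_i t_i down to z_c; mantle fills any gap and the z_c terms cancel.
Column 1: 17030×2.75 + 12700×2.92 + (z_c − 29730)×3.22
Column 2: 256.9×0 + 3056×2.18 + x×2.84 + 12620×2.94 + (z_c − 256.9 − 15676 − x)×3.22
The z_c×3.22 term appears on both sides and cancels. Collect the known terms of each column as K = Σ(ρt)_known − 3.22 × (depth of known layers): K_1 = 83916.5 − 3.22×29730 = −11814.1; K_2 = 43764.88 − 3.22×(256.9 + 15676) = −7539.058.
Balance: K_1 = K_2 − x×(3.22 − 2.84), so x = (K_2 − K_1)/(3.22 − 2.84) = 4275.04/0.38 = 11300 m.

11300 m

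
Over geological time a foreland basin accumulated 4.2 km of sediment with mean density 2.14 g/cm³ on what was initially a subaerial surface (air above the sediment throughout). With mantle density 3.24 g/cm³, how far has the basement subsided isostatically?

2.77 km

Subaerial load: s = t ρ_sed / ρ_m = 4.2 km × 2.14/3.24 = 2.77 km.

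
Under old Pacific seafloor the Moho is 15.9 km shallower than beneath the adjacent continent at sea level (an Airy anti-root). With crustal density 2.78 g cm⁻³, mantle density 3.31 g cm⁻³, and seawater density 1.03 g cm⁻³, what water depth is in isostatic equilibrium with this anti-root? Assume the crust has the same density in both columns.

Replacing a thickness d of crust by seawater at the top must be balanced by replacing crust with mantle at the base: d (ρ_c − ρ_w) = a (ρ_m − ρ_c).
d = a (ρ_m − ρ_c)/(ρ_c − ρ_w) = 15.9 km × 0.53/1.75 = 4.82 km.

4.82 km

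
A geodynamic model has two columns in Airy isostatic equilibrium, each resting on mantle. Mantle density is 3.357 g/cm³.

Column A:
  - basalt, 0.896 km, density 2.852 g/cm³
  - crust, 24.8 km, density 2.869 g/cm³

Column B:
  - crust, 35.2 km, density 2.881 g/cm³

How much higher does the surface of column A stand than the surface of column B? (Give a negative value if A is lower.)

For any compensation level in the mantle, the mantle terms cancel and isostasy reduces to e = (Σt_A − Σt_B) − (Σ(ρt)_A − Σ(ρt)_B) / ρ_m.
Σt_A = 25.696 km; Σt_B = 35.2 km; Σ(ρt)_A = 73.706592; Σ(ρt)_B = 101.4112 (in km·g/cm³).
e = (25.696 − 35.2) − (73.706592 − 101.4112) / 3.357 = −1.25 km.

−1.25 km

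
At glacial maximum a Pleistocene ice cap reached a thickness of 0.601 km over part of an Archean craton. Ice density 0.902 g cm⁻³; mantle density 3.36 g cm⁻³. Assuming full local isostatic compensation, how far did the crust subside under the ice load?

0.161 km

Equating mass per unit area of the two columns: the ice load ρ_ice t is balanced by mantle displaced below, ρ_m s.
s = t ρ_ice / ρ_m = 0.601 km × 0.902/3.36 = 0.161 km.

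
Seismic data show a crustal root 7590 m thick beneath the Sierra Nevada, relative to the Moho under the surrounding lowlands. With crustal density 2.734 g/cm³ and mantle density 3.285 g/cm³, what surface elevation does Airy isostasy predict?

1530 m

Balancing pressure at the compensation depth: ρ_c h = (ρ_m − ρ_c) r.
h = r (ρ_m − ρ_c) / ρ_c = 7590 m × (3.285 − 2.734) / 2.734 = 1530 m.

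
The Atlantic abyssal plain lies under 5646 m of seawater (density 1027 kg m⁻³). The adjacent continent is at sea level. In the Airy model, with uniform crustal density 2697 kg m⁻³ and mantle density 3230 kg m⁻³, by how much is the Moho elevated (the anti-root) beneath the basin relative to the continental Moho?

By Archimedes' principle applied to the lithosphere: replacing crust with seawater at the top is compensated by replacing crust with mantle at the base: d (ρ_c − ρ_w) = a (ρ_m − ρ_c).
a = d (ρ_c − ρ_w)/(ρ_m − ρ_c) = 5646 m × 1670/533 = 17700 m.

17700 m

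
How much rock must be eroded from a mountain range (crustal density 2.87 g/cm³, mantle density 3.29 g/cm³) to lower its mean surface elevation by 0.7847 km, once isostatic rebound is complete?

6.15 km

Net drop Δ = e − u = e − e ρ_c/ρ_m = e (ρ_m − ρ_c)/ρ_m.
e = Δ ρ_m/(ρ_m − ρ_c) = 0.7847 km × 3.29/0.42 = 6.15 km.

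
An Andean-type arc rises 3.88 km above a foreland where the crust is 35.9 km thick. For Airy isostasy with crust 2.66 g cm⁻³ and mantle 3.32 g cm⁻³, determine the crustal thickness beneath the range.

Root depth r = h ρ_c / (ρ_m − ρ_c) = 3.88 km × 2.66 / 0.66 = 15.64 km.
Total thickness = T + h + r = 35.9 km + 3.88 km + 15.64 km = 55.4 km.

55.4 km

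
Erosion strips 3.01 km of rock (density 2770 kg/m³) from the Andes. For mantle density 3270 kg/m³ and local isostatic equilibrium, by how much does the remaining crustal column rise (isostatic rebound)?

2.55 km

Unloading: uplift u = e ρ_c/ρ_m = 3.01 km × 2770/3270 = 2.55 km.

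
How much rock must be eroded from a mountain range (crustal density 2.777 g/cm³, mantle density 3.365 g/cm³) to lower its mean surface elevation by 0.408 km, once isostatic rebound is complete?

2.33 km

Net drop Δ = e − u = e − e ρ_c/ρ_m = e (ρ_m − ρ_c)/ρ_m.
e = Δ ρ_m/(ρ_m − ρ_c) = 0.408 km × 3.365/0.588 = 2.33 km.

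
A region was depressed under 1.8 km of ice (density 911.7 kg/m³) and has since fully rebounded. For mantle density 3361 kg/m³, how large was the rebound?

Removing the load lets mantle flow back in; uplift u satisfies ρ_ice t = ρ_m u.
u = t ρ_ice/ρ_m = 1.8 km × 911.7/3361 = 0.488 km.

0.488 km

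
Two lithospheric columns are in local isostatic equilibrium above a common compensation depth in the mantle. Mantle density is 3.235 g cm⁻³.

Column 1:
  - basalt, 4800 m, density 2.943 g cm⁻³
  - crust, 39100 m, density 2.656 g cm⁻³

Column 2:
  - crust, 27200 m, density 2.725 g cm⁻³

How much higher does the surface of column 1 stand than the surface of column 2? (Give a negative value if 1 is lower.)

For any compensation level in the mantle, the mantle terms cancel and isostasy reduces to e = (Σt_1 − Σt_2) − (Σ(ρt)_1 − Σ(ρt)_2) / ρ_m.
Σt_1 = 43900 m; Σt_2 = 27200 m; Σ(ρt)_1 = 117976; Σ(ρt)_2 = 74120 (in m·g cm⁻³).
e = (43900 − 27200) − (117976 − 74120) / 3.235 = 3140 m.

3140 m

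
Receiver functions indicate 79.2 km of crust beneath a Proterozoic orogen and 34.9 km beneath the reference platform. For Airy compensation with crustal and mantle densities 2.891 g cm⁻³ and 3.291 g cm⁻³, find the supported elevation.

Excess crust Δ = 79.2 km − 34.9 km = 44.3 km, split between elevation h and root r with h + r = Δ.
Airy balance ρ_c h = (ρ_m − ρ_c) r gives r = h ρ_c/(ρ_m − ρ_c), so h (1 + ρ_c/(ρ_m − ρ_c)) = Δ, i.e. h = Δ (ρ_m − ρ_c)/ρ_m.
h = 44.3 km × 0.4/3.291 = 5.38 km.

5.38 km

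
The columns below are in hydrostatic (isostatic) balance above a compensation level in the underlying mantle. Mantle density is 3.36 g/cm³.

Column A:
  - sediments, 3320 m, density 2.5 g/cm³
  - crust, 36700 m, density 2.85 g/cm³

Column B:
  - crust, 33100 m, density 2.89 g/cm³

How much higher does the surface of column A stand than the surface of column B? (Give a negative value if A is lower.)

1790 m

For any compensation level in the mantle, the mantle terms cancel and isostasy reduces to e = (Σt_A − Σt_B) − (Σ(ρt)_A − Σ(ρt)_B) / ρ_m.
Σt_A = 40020 m; Σt_B = 33100 m; Σ(ρt)_A = 112895; Σ(ρt)_B = 95659 (in m·g/cm³).
e = (40020 − 33100) − (112895 − 95659) / 3.36 = 1790 m.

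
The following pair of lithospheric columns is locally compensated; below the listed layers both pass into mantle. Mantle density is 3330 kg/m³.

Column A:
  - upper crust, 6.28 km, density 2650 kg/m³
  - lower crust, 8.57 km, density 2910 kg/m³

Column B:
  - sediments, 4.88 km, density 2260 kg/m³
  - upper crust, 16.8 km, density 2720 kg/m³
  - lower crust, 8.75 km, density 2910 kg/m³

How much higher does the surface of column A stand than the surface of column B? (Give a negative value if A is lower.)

−3.39 km

For any compensation level in the mantle, the mantle terms cancel and isostasy reduces to e = (Σt_A − Σt_B) − (Σ(ρt)_A − Σ(ρt)_B) / ρ_m.
Σt_A = 14.85 km; Σt_B = 30.43 km; Σ(ρt)_A = 41580.7; Σ(ρt)_B = 82187.3 (in km·kg/m³).
e = (14.85 − 30.43) − (41580.7 − 82187.3) / 3330 = −3.39 km.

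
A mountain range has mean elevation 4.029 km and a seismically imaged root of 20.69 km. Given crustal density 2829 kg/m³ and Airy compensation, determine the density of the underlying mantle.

3380 kg/m³

Airy balance: ρ_c h = (ρ_m − ρ_c) r → ρ_m = ρ_c (1 + h/r).
ρ_m = 2829 × (1 + 4.029 km/20.69 km) = 3380 kg/m³.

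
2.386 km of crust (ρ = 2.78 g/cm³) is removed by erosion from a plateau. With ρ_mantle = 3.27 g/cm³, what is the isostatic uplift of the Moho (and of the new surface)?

2.03 km

Unloading: uplift u = e ρ_c/ρ_m = 2.386 km × 2.78/3.27 = 2.03 km.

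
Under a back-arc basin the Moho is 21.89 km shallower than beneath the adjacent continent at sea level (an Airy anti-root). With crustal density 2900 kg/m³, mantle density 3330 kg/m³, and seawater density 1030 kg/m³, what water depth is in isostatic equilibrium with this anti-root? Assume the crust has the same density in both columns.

Replacing a thickness d of crust by seawater at the top must be balanced by replacing crust with mantle at the base: d (ρ_c − ρ_w) = a (ρ_m − ρ_c).
d = a (ρ_m − ρ_c)/(ρ_c − ρ_w) = 21.89 km × 430/1870 = 5.03 km.

5.03 km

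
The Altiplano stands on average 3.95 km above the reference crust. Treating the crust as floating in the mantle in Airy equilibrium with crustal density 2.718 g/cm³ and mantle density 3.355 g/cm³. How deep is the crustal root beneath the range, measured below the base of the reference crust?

In Airy isostatic equilibrium: the weight of the topography is balanced by the buoyancy of the root, ρ_c h = (ρ_m − ρ_c) r.
r = h · ρ_c / (ρ_m − ρ_c) = 3.95 km × 2.718 / (3.355 − 2.718) = 16.9 km.

16.9 km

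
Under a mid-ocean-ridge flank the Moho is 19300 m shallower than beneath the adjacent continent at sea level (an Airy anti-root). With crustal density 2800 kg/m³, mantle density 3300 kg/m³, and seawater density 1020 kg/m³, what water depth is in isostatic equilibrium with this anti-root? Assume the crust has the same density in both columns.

5420 m

Replacing a thickness d of crust by seawater at the top must be balanced by replacing crust with mantle at the base: d (ρ_c − ρ_w) = a (ρ_m − ρ_c).
d = a (ρ_m − ρ_c)/(ρ_c − ρ_w) = 19300 m × 500/1780 = 5420 m.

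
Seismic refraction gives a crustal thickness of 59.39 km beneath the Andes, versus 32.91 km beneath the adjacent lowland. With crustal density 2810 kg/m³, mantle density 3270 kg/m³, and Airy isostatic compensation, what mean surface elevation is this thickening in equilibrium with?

Excess crust Δ = 59.39 km − 32.91 km = 26.48 km, split between elevation h and root r with h + r = Δ.
Airy balance ρ_c h = (ρ_m − ρ_c) r gives r = h ρ_c/(ρ_m − ρ_c), so h (1 + ρ_c/(ρ_m − ρ_c)) = Δ, i.e. h = Δ (ρ_m − ρ_c)/ρ_m.
h = 26.48 km × 460/3270 = 3.73 km.

3.73 km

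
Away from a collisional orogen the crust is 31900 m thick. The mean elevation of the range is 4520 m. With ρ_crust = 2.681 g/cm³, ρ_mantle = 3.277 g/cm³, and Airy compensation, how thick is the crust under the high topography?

56800 m

Root depth r = h ρ_c / (ρ_m − ρ_c) = 4520 m × 2.681 / 0.596 = 20330 m.
Total thickness = T + h + r = 31900 m + 4520 m + 20330 m = 56800 m.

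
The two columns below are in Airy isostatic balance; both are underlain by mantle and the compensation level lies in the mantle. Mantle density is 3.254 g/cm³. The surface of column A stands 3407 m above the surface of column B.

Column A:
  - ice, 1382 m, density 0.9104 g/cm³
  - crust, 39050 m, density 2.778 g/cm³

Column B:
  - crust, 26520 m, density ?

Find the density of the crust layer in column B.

2.85 g/cm³

Take the compensation level at the base of the deeper column (depth z_c below the surface of column A) and equate Σ ρ_i t_i down to z_c; mantle fills any gap and the z_c terms cancel.
Column A: 1382×0.9104 + 39050×2.778 + (z_c − 40432)×3.254
Column B: 3407×0 + 26520×ρ + (z_c − 3407 − 26520)×3.254
The z_c×3.254 term appears on both sides and cancels. Collect the known terms of each column as K = Σ(ρt)_known − 3.254 × (depth of known layers): K_A = 109739.073 − 3.254×40432 = −21826.6552; K_B = 0 − 3.254×(3407 + 26520) = −97382.458.
Balance: K_A = K_B + 26520×ρ, so ρ = (K_A − K_B)/26520 = 75555.8/26520 = 2.85 g/cm³.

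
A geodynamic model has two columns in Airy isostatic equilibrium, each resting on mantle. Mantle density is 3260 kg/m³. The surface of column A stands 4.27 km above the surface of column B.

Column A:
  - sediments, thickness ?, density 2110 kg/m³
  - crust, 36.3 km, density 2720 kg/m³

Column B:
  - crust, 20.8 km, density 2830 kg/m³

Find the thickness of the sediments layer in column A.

2.84 km

Take the compensation level at the base of the deeper column (depth z_c below the surface of column A) and equate Σ ρ_i t_i down to z_c; mantle fills any gap and the z_c terms cancel.
Column A: x×2110 + 36.3×2720 + (z_c − 36.3 − x)×3260
Column B: 4.27×0 + 20.8×2830 + (z_c − 4.27 − 20.8)×3260
The z_c×3260 term appears on both sides and cancels. Collect the known terms of each column as K = Σ(ρt)_known − 3260 × (depth of known layers): K_A = 98736 − 3260×36.3 = −19602; K_B = 58864 − 3260×(4.27 + 20.8) = −22864.2.
Balance: K_A − x×(3260 − 2110) = K_B, so x = (K_A − K_B)/(3260 − 2110) = 3262.2/1150 = 2.84 km.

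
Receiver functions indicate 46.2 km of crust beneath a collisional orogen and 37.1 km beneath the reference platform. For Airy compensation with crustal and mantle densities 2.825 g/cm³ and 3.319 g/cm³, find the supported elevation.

Excess crust Δ = 46.2 km − 37.1 km = 9.1 km, split between elevation h and root r with h + r = Δ.
Airy balance ρ_c h = (ρ_m − ρ_c) r gives r = h ρ_c/(ρ_m − ρ_c), so h (1 + ρ_c/(ρ_m − ρ_c)) = Δ, i.e. h = Δ (ρ_m − ρ_c)/ρ_m.
h = 9.1 km × 0.494/3.319 = 1.35 km.

1.35 km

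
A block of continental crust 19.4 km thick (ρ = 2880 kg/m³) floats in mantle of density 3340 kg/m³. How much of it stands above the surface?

2.67 km

Floating equilibrium: submerged depth d = t ρ_obj/ρ_fluid = 19.4 km × 2880/3340 = 16.73 km.
Freeboard = t − d = 19.4 km − 16.73 km = 2.67 km.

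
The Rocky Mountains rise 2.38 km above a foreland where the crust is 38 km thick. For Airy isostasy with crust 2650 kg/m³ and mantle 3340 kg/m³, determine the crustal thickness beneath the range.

49.5 km

Root depth r = h ρ_c / (ρ_m − ρ_c) = 2.38 km × 2650 / 690 = 9.141 km.
Total thickness = T + h + r = 38 km + 2.38 km + 9.141 km = 49.5 km.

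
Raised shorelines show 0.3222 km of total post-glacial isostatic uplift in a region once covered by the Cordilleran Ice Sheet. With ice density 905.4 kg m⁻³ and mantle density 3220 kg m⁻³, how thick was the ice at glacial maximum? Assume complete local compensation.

u = t ρ_ice/ρ_m → t = u ρ_m/ρ_ice = 0.3222 km × 3220/905.4 = 1.15 km.

1.15 km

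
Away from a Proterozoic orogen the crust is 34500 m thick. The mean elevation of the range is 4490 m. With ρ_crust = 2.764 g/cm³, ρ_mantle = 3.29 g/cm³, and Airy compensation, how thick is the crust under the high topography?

Root depth r = h ρ_c / (ρ_m − ρ_c) = 4490 m × 2.764 / 0.526 = 23590 m.
Total thickness = T + h + r = 34500 m + 4490 m + 23590 m = 62600 m.

62600 m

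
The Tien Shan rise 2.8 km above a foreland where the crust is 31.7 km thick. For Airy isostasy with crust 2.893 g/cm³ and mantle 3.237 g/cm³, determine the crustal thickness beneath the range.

58 km

Root depth r = h ρ_c / (ρ_m − ρ_c) = 2.8 km × 2.893 / 0.344 = 23.55 km.
Total thickness = T + h + r = 31.7 km + 2.8 km + 23.55 km = 58 km.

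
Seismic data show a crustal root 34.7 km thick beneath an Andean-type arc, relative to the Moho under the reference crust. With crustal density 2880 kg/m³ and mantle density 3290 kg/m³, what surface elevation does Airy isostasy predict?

By Archimedes' principle applied to the lithosphere: ρ_c h = (ρ_m − ρ_c) r.
h = r (ρ_m − ρ_c) / ρ_c = 34.7 km × (3290 − 2880) / 2880 = 4.94 km.

4.94 km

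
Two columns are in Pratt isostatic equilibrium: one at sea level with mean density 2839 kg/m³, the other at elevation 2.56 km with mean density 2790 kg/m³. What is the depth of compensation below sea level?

146 km

ρ_ref D = ρ (D + h) → D (ρ_ref − ρ) = ρ h.
D = ρ h/(ρ_ref − ρ) = 2790 × 2.56 km/(2839 − 2790) = 146 km.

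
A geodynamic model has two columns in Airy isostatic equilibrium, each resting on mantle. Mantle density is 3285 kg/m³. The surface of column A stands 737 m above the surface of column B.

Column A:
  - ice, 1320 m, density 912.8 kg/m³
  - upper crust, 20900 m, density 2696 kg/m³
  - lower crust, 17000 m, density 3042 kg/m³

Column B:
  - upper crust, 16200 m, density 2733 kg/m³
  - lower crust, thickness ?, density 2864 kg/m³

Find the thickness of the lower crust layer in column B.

Take the compensation level at the base of the deeper column (depth z_c below the surface of column A) and equate Σ ρ_i t_i down to z_c; mantle fills any gap and the z_c terms cancel.
Column A: 1320×912.8 + 20900×2696 + 17000×3042 + (z_c − 39220)×3285
Column B: 737×0 + 16200×2733 + x×2864 + (z_c − 737 − 16200 − x)×3285
The z_c×3285 term appears on both sides and cancels. Collect the known terms of each column as K = Σ(ρt)_known − 3285 × (depth of known layers): K_A = 109265296 − 3285×39220 = −19572404; K_B = 44274600 − 3285×(737 + 16200) = −11363445.
Balance: K_A = K_B − x×(3285 − 2864), so x = (K_B − K_A)/(3285 − 2864) = 8208960/421 = 19500 m.

19500 m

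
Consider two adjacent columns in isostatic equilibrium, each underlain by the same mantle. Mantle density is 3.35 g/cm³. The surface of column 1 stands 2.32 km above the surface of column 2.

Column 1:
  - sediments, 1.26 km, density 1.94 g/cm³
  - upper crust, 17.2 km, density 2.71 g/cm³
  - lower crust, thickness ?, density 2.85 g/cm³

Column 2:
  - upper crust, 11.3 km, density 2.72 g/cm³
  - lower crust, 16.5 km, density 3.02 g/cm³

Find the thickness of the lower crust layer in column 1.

Take the compensation level at the base of the deeper column (depth z_c below the surface of column 1) and equate Σ ρ_i t_i down to z_c; mantle fills any gap and the z_c terms cancel.
Column 1: 1.26×1.94 + 17.2×2.71 + x×2.85 + (z_c − 18.46 − x)×3.35
Column 2: 2.32×0 + 11.3×2.72 + 16.5×3.02 + (z_c − 2.32 − 27.8)×3.35
The z_c×3.35 term appears on both sides and cancels. Collect the known terms of each column as K = Σ(ρt)_known − 3.35 × (depth of known layers): K_1 = 49.0564 − 3.35×18.46 = −12.7846; K_2 = 80.566 − 3.35×(2.32 + 27.8) = −20.336.
Balance: K_1 − x×(3.35 − 2.85) = K_2, so x = (K_1 − K_2)/(3.35 − 2.85) = 7.5514/0.5 = 15.1 km.

15.1 km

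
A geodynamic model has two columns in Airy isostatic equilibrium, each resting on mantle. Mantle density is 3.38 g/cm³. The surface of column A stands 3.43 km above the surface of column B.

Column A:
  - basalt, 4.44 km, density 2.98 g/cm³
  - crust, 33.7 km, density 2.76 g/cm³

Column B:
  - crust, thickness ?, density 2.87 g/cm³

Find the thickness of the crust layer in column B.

Take the compensation level at the base of the deeper column (depth z_c below the surface of column A) and equate Σ ρ_i t_i down to z_c; mantle fills any gap and the z_c terms cancel.
Column A: 4.44×2.98 + 33.7×2.76 + (z_c − 38.14)×3.38
Column B: 3.43×0 + x×2.87 + (z_c − 3.43 − 0 − x)×3.38
The z_c×3.38 term appears on both sides and cancels. Collect the known terms of each column as K = Σ(ρt)_known − 3.38 × (depth of known layers): K_A = 106.2432 − 3.38×38.14 = −22.67; K_B = 0 − 3.38×(3.43 + 0) = −11.5934.
Balance: K_A = K_B − x×(3.38 − 2.87), so x = (K_B − K_A)/(3.38 − 2.87) = 11.0766/0.51 = 21.7 km.

21.7 km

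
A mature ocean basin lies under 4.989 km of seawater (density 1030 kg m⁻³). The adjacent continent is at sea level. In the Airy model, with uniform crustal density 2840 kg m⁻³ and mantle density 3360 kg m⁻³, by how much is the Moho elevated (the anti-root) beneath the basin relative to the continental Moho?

17.4 km

By Archimedes' principle applied to the lithosphere: replacing crust with seawater at the top is compensated by replacing crust with mantle at the base: d (ρ_c − ρ_w) = a (ρ_m − ρ_c).
a = d (ρ_c − ρ_w)/(ρ_m − ρ_c) = 4.989 km × 1810/520 = 17.4 km.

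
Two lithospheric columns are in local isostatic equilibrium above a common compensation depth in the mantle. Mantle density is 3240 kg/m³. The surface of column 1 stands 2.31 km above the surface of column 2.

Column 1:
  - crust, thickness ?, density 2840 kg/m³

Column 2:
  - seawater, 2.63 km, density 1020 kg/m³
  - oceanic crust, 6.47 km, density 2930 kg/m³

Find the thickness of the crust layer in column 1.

38.3 km

Take the compensation level at the base of the deeper column (depth z_c below the surface of column 1) and equate Σ ρ_i t_i down to z_c; mantle fills any gap and the z_c terms cancel.
Column 1: x×2840 + (z_c − 0 − x)×3240
Column 2: 2.31×0 + 2.63×1020 + 6.47×2930 + (z_c − 2.31 − 9.1)×3240
The z_c×3240 term appears on both sides and cancels. Collect the known terms of each column as K = Σ(ρt)_known − 3240 × (depth of known layers): K_1 = 0 − 3240×0 = 0; K_2 = 21639.7 − 3240×(2.31 + 9.1) = −15328.7.
Balance: K_1 − x×(3240 − 2840) = K_2, so x = (K_1 − K_2)/(3240 − 2840) = 15328.7/400 = 38.3 km.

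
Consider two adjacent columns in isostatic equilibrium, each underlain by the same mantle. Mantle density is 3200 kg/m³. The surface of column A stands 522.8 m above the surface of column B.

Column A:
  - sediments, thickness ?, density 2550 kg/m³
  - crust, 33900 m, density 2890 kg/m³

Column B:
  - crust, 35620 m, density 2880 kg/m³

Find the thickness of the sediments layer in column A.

Take the compensation level at the base of the deeper column (depth z_c below the surface of column A) and equate Σ ρ_i t_i down to z_c; mantle fills any gap and the z_c terms cancel.
Column A: x×2550 + 33900×2890 + (z_c − 33900 − x)×3200
Column B: 522.8×0 + 35620×2880 + (z_c − 522.8 − 35620)×3200
The z_c×3200 term appears on both sides and cancels. Collect the known terms of each column as K = Σ(ρt)_known − 3200 × (depth of known layers): K_A = 97971000 − 3200×33900 = −10509000; K_B = 102585600 − 3200×(522.8 + 35620) = −13071360.
Balance: K_A − x×(3200 − 2550) = K_B, so x = (K_A − K_B)/(3200 − 2550) = 2562360/650 = 3940 m.

3940 m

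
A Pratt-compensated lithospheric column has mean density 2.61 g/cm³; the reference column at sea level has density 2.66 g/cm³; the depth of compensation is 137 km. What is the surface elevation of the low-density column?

2.62 km

ρ_ref D = ρ (D + h) → h = D (ρ_ref − ρ)/ρ.
h = 137 km × (2.66 − 2.61)/2.61 = 2.62 km.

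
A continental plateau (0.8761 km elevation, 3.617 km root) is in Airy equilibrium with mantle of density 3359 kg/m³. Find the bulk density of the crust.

ρ_c h = (ρ_m − ρ_c) r → ρ_c (h + r) = ρ_m r → ρ_c = ρ_m r / (h + r).
ρ_c = 3359 × 3.617 km / (0.8761 km + 3.617 km) = 2700 kg/m³.

2700 kg/m³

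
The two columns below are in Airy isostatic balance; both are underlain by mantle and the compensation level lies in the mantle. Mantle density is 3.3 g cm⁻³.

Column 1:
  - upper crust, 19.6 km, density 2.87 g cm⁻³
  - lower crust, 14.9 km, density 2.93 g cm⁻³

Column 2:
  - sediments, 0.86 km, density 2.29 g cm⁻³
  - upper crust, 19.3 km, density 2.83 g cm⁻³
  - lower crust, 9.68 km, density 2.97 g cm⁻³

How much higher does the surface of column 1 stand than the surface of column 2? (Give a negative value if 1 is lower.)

For any compensation level in the mantle, the mantle terms cancel and isostasy reduces to e = (Σt_1 − Σt_2) − (Σ(ρt)_1 − Σ(ρt)_2) / ρ_m.
Σt_1 = 34.5 km; Σt_2 = 29.84 km; Σ(ρt)_1 = 99.909; Σ(ρt)_2 = 85.338 (in km·g cm⁻³).
e = (34.5 − 29.84) − (99.909 − 85.338) / 3.3 = 0.245 km.

0.245 km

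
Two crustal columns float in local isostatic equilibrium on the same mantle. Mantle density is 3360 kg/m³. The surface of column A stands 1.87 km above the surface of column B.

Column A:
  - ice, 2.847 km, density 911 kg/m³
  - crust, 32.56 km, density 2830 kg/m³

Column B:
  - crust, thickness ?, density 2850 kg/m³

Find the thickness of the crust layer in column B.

Take the compensation level at the base of the deeper column (depth z_c below the surface of column A) and equate Σ ρ_i t_i down to z_c; mantle fills any gap and the z_c terms cancel.
Column A: 2.847×911 + 32.56×2830 + (z_c − 35.407)×3360
Column B: 1.87×0 + x×2850 + (z_c − 1.87 − 0 − x)×3360
The z_c×3360 term appears on both sides and cancels. Collect the known terms of each column as K = Σ(ρt)_known − 3360 × (depth of known layers): K_A = 94738.417 − 3360×35.407 = −24229.103; K_B = 0 − 3360×(1.87 + 0) = −6283.2.
Balance: K_A = K_B − x×(3360 − 2850), so x = (K_B − K_A)/(3360 − 2850) = 17945.9/510 = 35.2 km.

35.2 km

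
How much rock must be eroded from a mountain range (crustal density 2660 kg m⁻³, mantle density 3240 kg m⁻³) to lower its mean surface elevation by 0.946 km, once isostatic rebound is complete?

5.28 km

Net drop Δ = e − u = e − e ρ_c/ρ_m = e (ρ_m − ρ_c)/ρ_m.
e = Δ ρ_m/(ρ_m − ρ_c) = 0.946 km × 3240/580 = 5.28 km.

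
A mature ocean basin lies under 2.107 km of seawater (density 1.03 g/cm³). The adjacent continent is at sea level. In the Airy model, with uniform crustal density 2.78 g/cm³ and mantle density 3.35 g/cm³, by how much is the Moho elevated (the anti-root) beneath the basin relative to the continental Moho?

Balancing pressure at the compensation depth: replacing crust with seawater at the top is compensated by replacing crust with mantle at the base: d (ρ_c − ρ_w) = a (ρ_m − ρ_c).
a = d (ρ_c − ρ_w)/(ρ_m − ρ_c) = 2.107 km × 1.75/0.57 = 6.47 km.

6.47 km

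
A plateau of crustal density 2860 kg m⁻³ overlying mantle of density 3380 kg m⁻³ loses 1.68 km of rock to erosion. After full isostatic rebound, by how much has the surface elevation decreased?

0.258 km

Rebound u = e ρ_c/ρ_m = 1.68 km × 2860/3380 = 1.422 km.
Net surface drop = e − u = 1.68 km − 1.422 km = e (ρ_m − ρ_c)/ρ_m = 0.258 km.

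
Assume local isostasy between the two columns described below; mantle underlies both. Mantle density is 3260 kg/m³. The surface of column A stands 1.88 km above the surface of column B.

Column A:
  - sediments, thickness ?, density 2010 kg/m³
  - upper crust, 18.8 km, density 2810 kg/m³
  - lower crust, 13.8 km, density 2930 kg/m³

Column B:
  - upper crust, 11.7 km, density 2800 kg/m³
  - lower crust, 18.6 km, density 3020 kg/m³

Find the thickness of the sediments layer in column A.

Take the compensation level at the base of the deeper column (depth z_c below the surface of column A) and equate Σ ρ_i t_i down to z_c; mantle fills any gap and the z_c terms cancel.
Column A: x×2010 + 18.8×2810 + 13.8×2930 + (z_c − 32.6 − x)×3260
Column B: 1.88×0 + 11.7×2800 + 18.6×3020 + (z_c − 1.88 − 30.3)×3260
The z_c×3260 term appears on both sides and cancels. Collect the known terms of each column as K = Σ(ρt)_known − 3260 × (depth of known layers): K_A = 93262 − 3260×32.6 = −13014; K_B = 88932 − 3260×(1.88 + 30.3) = −15974.8.
Balance: K_A − x×(3260 − 2010) = K_B, so x = (K_A − K_B)/(3260 − 2010) = 2960.8/1250 = 2.37 km.

2.37 km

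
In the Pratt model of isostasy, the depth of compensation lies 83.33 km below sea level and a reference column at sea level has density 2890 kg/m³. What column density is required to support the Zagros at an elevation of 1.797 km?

2830 kg/m³

Pratt balance: ρ_ref D = ρ (D + h).
ρ = ρ_ref D/(D + h) = 2890 × 83.33 km/(83.33 km + 1.797 km) = 2830 kg/m³.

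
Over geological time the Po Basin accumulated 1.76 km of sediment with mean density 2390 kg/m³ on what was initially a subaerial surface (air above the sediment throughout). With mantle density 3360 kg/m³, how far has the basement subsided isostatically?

1.25 km

Subaerial load: s = t ρ_sed / ρ_m = 1.76 km × 2390/3360 = 1.25 km.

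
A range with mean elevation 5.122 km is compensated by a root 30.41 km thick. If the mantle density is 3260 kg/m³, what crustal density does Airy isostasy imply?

ρ_c h = (ρ_m − ρ_c) r → ρ_c (h + r) = ρ_m r → ρ_c = ρ_m r / (h + r).
ρ_c = 3260 × 30.41 km / (5.122 km + 30.41 km) = 2790 kg/m³.

2790 kg/m³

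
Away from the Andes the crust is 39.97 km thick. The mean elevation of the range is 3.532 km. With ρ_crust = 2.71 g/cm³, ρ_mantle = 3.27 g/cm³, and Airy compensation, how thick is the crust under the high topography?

Root depth r = h ρ_c / (ρ_m − ρ_c) = 3.532 km × 2.71 / 0.56 = 17.09 km.
Total thickness = T + h + r = 39.97 km + 3.532 km + 17.09 km = 60.6 km.

60.6 km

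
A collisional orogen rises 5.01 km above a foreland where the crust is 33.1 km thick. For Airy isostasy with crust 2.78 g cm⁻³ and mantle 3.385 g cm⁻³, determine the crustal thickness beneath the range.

61.1 km

Root depth r = h ρ_c / (ρ_m − ρ_c) = 5.01 km × 2.78 / 0.605 = 23.02 km.
Total thickness = T + h + r = 33.1 km + 5.01 km + 23.02 km = 61.1 km.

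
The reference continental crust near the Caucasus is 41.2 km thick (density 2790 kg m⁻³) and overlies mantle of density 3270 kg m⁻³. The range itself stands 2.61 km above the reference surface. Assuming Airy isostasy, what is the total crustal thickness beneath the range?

59 km

Root depth r = h ρ_c / (ρ_m − ρ_c) = 2.61 km × 2790 / 480 = 15.17 km.
Total thickness = T + h + r = 41.2 km + 2.61 km + 15.17 km = 59 km.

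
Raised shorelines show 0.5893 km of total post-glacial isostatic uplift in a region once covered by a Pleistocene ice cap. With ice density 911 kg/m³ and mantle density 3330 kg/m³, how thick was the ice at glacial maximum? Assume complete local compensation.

2.15 km

u = t ρ_ice/ρ_m → t = u ρ_m/ρ_ice = 0.5893 km × 3330/911 = 2.15 km.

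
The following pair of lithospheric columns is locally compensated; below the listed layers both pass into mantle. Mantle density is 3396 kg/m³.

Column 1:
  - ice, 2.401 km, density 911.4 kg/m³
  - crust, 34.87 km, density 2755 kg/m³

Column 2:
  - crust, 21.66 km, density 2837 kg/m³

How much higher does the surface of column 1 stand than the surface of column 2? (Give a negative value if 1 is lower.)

For any compensation level in the mantle, the mantle terms cancel and isostasy reduces to e = (Σt_1 − Σt_2) − (Σ(ρt)_1 − Σ(ρt)_2) / ρ_m.
Σt_1 = 37.271 km; Σt_2 = 21.66 km; Σ(ρt)_1 = 98255.1214; Σ(ρt)_2 = 61449.42 (in km·kg/m³).
e = (37.271 − 21.66) − (98255.1214 − 61449.42) / 3396 = 4.77 km.

4.77 km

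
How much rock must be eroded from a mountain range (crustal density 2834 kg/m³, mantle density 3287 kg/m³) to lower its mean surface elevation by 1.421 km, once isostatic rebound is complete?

10.3 km

Net drop Δ = e − u = e − e ρ_c/ρ_m = e (ρ_m − ρ_c)/ρ_m.
e = Δ ρ_m/(ρ_m − ρ_c) = 1.421 km × 3287/453 = 10.3 km.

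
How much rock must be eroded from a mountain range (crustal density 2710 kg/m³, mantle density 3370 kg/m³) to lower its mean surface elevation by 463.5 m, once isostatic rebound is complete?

2370 m

Net drop Δ = e − u = e − e ρ_c/ρ_m = e (ρ_m − ρ_c)/ρ_m.
e = Δ ρ_m/(ρ_m − ρ_c) = 463.5 m × 3370/660 = 2370 m.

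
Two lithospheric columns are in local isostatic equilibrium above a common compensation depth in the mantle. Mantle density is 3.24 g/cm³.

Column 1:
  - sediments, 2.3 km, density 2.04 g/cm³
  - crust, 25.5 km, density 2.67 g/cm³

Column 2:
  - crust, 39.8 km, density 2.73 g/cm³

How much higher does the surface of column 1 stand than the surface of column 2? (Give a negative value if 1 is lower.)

For any compensation level in the mantle, the mantle terms cancel and isostasy reduces to e = (Σt_1 − Σt_2) − (Σ(ρt)_1 − Σ(ρt)_2) / ρ_m.
Σt_1 = 27.8 km; Σt_2 = 39.8 km; Σ(ρt)_1 = 72.777; Σ(ρt)_2 = 108.654 (in km·g/cm³).
e = (27.8 − 39.8) − (72.777 − 108.654) / 3.24 = −0.927 km.

−0.927 km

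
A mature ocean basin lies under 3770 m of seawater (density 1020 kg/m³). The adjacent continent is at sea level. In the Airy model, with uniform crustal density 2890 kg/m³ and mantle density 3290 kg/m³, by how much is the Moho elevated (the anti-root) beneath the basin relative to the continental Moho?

17600 m

Equating mass per unit area of the two columns: replacing crust with seawater at the top is compensated by replacing crust with mantle at the base: d (ρ_c − ρ_w) = a (ρ_m − ρ_c).
a = d (ρ_c − ρ_w)/(ρ_m − ρ_c) = 3770 m × 1870/400 = 17600 m.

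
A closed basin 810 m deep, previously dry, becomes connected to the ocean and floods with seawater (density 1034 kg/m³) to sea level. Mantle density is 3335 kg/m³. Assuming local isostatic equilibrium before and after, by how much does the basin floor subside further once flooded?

After flooding the water column is d + s deep. Its weight must equal the weight of mantle displaced by the extra subsidence s: (d + s) ρ_w = s ρ_m.
s = d ρ_w / (ρ_m − ρ_w) = 810 m × 1034/(3335 − 1034) = 364 m.

364 m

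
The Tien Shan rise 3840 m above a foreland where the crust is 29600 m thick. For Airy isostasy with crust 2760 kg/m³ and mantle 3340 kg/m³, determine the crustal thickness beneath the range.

51700 m

Root depth r = h ρ_c / (ρ_m − ρ_c) = 3840 m × 2760 / 580 = 18270 m.
Total thickness = T + h + r = 29600 m + 3840 m + 18270 m = 51700 m.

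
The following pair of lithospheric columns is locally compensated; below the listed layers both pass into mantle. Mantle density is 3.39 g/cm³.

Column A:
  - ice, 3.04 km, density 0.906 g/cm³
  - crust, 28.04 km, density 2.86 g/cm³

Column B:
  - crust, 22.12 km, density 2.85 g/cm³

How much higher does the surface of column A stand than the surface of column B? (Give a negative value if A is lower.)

3.09 km

For any compensation level in the mantle, the mantle terms cancel and isostasy reduces to e = (Σt_A − Σt_B) − (Σ(ρt)_A − Σ(ρt)_B) / ρ_m.
Σt_A = 31.08 km; Σt_B = 22.12 km; Σ(ρt)_A = 82.94864; Σ(ρt)_B = 63.042 (in km·g/cm³).
e = (31.08 − 22.12) − (82.94864 − 63.042) / 3.39 = 3.09 km.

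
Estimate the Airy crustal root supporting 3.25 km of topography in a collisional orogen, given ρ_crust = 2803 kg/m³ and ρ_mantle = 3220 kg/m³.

Equating mass per unit area of the two columns: the weight of the topography is balanced by the buoyancy of the root, ρ_c h = (ρ_m − ρ_c) r.
r = h · ρ_c / (ρ_m − ρ_c) = 3.25 km × 2803 / (3220 − 2803) = 21.8 km.

21.8 km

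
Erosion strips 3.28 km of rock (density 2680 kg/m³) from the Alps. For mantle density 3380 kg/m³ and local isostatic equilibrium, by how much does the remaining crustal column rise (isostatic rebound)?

Unloading: uplift u = e ρ_c/ρ_m = 3.28 km × 2680/3380 = 2.6 km.

2.6 km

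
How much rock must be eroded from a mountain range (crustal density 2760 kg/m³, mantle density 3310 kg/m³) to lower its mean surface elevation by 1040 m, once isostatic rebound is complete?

6260 m

Net drop Δ = e − u = e − e ρ_c/ρ_m = e (ρ_m − ρ_c)/ρ_m.
e = Δ ρ_m/(ρ_m − ρ_c) = 1040 m × 3310/550 = 6260 m.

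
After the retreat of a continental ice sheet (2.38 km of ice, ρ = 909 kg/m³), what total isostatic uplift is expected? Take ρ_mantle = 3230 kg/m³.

0.67 km

Removing the load lets mantle flow back in; uplift u satisfies ρ_ice t = ρ_m u.
u = t ρ_ice/ρ_m = 2.38 km × 909/3230 = 0.67 km.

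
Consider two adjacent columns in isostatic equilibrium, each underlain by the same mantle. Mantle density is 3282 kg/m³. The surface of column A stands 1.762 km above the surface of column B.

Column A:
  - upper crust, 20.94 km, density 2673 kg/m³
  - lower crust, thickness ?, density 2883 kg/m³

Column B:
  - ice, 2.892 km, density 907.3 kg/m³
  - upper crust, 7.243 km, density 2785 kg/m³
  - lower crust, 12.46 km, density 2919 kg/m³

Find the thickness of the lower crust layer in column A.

20.1 km

Take the compensation level at the base of the deeper column (depth z_c below the surface of column A) and equate Σ ρ_i t_i down to z_c; mantle fills any gap and the z_c terms cancel.
Column A: 20.94×2673 + x×2883 + (z_c − 20.94 − x)×3282
Column B: 1.762×0 + 2.892×907.3 + 7.243×2785 + 12.46×2919 + (z_c − 1.762 − 22.595)×3282
The z_c×3282 term appears on both sides and cancels. Collect the known terms of each column as K = Σ(ρt)_known − 3282 × (depth of known layers): K_A = 55972.62 − 3282×20.94 = −12752.46; K_B = 59166.4066 − 3282×(1.762 + 22.595) = −20773.2674.
Balance: K_A − x×(3282 − 2883) = K_B, so x = (K_A − K_B)/(3282 − 2883) = 8020.81/399 = 20.1 km.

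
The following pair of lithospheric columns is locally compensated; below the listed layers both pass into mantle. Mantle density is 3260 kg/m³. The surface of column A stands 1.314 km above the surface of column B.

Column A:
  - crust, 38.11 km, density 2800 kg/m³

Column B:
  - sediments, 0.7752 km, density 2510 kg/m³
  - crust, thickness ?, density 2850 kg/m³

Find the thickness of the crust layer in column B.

30.9 km

Take the compensation level at the base of the deeper column (depth z_c below the surface of column A) and equate Σ ρ_i t_i down to z_c; mantle fills any gap and the z_c terms cancel.
Column A: 38.11×2800 + (z_c − 38.11)×3260
Column B: 1.314×0 + 0.7752×2510 + x×2850 + (z_c − 1.314 − 0.7752 − x)×3260
The z_c×3260 term appears on both sides and cancels. Collect the known terms of each column as K = Σ(ρt)_known − 3260 × (depth of known layers): K_A = 106708 − 3260×38.11 = −17530.6; K_B = 1945.752 − 3260×(1.314 + 0.7752) = −4865.04.
Balance: K_A = K_B − x×(3260 − 2850), so x = (K_B − K_A)/(3260 − 2850) = 12665.6/410 = 30.9 km.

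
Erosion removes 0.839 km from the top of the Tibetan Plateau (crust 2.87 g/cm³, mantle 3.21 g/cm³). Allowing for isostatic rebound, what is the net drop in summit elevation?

Rebound u = e ρ_c/ρ_m = 0.839 km × 2.87/3.21 = 0.7501 km.
Net surface drop = e − u = 0.839 km − 0.7501 km = e (ρ_m − ρ_c)/ρ_m = 0.0889 km.

0.0889 km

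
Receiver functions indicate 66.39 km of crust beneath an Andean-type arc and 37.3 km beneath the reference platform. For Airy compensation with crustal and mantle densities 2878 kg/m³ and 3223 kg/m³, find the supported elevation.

3.11 km

Excess crust Δ = 66.39 km − 37.3 km = 29.09 km, split between elevation h and root r with h + r = Δ.
Airy balance ρ_c h = (ρ_m − ρ_c) r gives r = h ρ_c/(ρ_m − ρ_c), so h (1 + ρ_c/(ρ_m − ρ_c)) = Δ, i.e. h = Δ (ρ_m − ρ_c)/ρ_m.
h = 29.09 km × 345/3223 = 3.11 km.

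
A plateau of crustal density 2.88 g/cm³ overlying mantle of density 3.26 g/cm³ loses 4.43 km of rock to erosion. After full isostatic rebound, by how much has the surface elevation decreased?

0.516 km

Rebound u = e ρ_c/ρ_m = 4.43 km × 2.88/3.26 = 3.914 km.
Net surface drop = e − u = 4.43 km − 3.914 km = e (ρ_m − ρ_c)/ρ_m = 0.516 km.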